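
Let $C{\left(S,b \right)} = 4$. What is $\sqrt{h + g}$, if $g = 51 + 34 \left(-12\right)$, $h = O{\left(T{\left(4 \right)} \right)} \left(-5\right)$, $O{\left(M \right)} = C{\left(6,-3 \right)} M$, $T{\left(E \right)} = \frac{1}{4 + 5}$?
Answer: $\frac{i \sqrt{3233}}{3} \approx 18.953 i$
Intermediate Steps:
$T{\left(E \right)} = \frac{1}{9}$
$O{\left(M \right)} = 4 M$
$h = - \frac{20}{9}$ ($h = 4 \cdot \frac{1}{9} \left(-5\right) = \frac{4}{9} \left(-5\right) = - \frac{20}{9} \approx -2.2222$)
$g = -357$ ($g = 51 - 408 = -357$)
$\sqrt{h + g} = \sqrt{- \frac{20}{9} - 357} = \sqrt{- \frac{3233}{9}} = \frac{i \sqrt{3233}}{3}$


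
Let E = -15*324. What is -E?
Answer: 4860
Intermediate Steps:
E = -4860
-E = -1*(-4860) = 4860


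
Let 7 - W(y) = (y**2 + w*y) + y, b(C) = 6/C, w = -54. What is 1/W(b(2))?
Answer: 1/157 ≈ 0.0063694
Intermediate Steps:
W(y) = 7 - y**2 + 53*y (W(y) = 7 - ((y**2 - 54*y) + y) = 7 - (y**2 - 53*y) = 7 + (-y**2 + 53*y) = 7 - y**2 + 53*y)
1/W(b(2)) = 1/(7 - (6/2)**2 + 53*(6/2)) = 1/(7 - (6*(1/2))**2 + 53*(6*(1/2))) = 1/(7 - 1*3**2 + 53*3) = 1/(7 - 1*9 + 159) = 1/(7 - 9 + 159) = 1/157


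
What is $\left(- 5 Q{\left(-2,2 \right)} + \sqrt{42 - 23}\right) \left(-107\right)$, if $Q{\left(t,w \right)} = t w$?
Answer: $-2140 - 107 \sqrt{19} \approx -2606.4$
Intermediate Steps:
$\left(- 5 Q{\left(-2,2 \right)} + \sqrt{42 - 23}\right) \left(-107\right) = \left(- 5 \left(\left(-2\right) 2\right) + \sqrt{42 - 23}\right) \left(-107\right) = \left(\left(-5\right) \left(-4\right) + \sqrt{19}\right) \left(-107\right) = \left(20 + \sqrt{19}\right) \left(-107\right) = -2140 - 107 \sqrt{19}$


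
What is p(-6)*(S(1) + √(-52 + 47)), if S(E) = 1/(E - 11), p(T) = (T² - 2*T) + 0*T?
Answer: -24/5 + 48*I*√5 ≈ -4.8 + 107.33*I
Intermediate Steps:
p(T) = T² - 2*T (p(T) = (T² - 2*T) + 0 = T² - 2*T)
S(E) = 1/(-11 + E)
p(-6)*(S(1) + √(-52 + 47)) = (-6*(-2 - 6))*(1/(-11 + 1) + √(-52 + 47)) = (-6*(-8))*(1/(-10) + √(-5)) = 48*(-⅒ + I*√5) = -24/5 + 48*I*√5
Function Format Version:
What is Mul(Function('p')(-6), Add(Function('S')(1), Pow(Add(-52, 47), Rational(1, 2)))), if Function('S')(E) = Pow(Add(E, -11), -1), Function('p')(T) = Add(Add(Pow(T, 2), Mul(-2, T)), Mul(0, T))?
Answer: Add(Rational(-24, 5), Mul(48, I, Pow(5, Rational(1, 2)))) ≈ Add(-4.8000, Mul(107.33, I))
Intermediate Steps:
Function('p')(T) = Add(Pow(T, 2), Mul(-2, T)) (Function('p')(T) = Add(Add(Pow(T, 2), Mul(-2, T)), 0) = Add(Pow(T, 2), Mul(-2, T)))
Function('S')(E) = Pow(Add(-11, E), -1)
Mul(Function('p')(-6), Add(Function('S')(1), Pow(Add(-52, 47), Rational(1, 2)))) = Mul(Mul(-6, Add(-2, -6)), Add(Pow(Add(-11, 1), -1), Pow(Add(-52, 47), Rational(1, 2)))) = Mul(Mul(-6, -8), Add(Pow(-10, -1), Pow(-5, Rational(1, 2)))) = Mul(48, Add(Rational(-1, 10), Mul(I, Pow(5, Rational(1, 2))))) = Add(Rational(-24, 5), Mul(48, I, Pow(5, Rational(1, 2))))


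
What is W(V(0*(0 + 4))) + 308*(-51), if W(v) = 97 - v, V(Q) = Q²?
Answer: -15611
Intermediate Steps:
W(V(0*(0 + 4))) + 308*(-51) = (97 - (0*(0 + 4))²) + 308*(-51) = (97 - (0*4)²) - 15708 = (97 - 1*0²) - 15708 = (97 - 1*0) - 15708 = (97 + 0) - 15708 = 97 - 15708 = -15611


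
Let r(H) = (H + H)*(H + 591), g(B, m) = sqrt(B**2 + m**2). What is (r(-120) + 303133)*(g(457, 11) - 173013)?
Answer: -32888560209 + 190093*sqrt(208970) ≈ -3.2802e+10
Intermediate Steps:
r(H) = 2*H*(591 + H) (r(H) = (2*H)*(591 + H) = 2*H*(591 + H))
(r(-120) + 303133)*(g(457, 11) - 173013) = (2*(-120)*(591 - 120) + 303133)*(sqrt(457**2 + 11**2) - 173013) = (2*(-120)*471 + 303133)*(sqrt(208849 + 121) - 173013) = (-113040 + 303133)*(sqrt(208970) - 173013) = 190093*(-173013 + sqrt(208970)) = -32888560209 + 190093*sqrt(208970)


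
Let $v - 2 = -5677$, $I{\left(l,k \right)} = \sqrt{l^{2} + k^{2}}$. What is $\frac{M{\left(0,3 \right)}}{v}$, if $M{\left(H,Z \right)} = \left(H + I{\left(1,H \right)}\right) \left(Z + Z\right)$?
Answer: $- \frac{6}{5675} \approx -0.0010573$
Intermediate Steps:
$I{\left(l,k \right)} = \sqrt{k^{2} + l^{2}}$
$M{\left(H,Z \right)} = 2 Z \left(H + \sqrt{1 + H^{2}}\right)$ ($M{\left(H,Z \right)} = \left(H + \sqrt{H^{2} + 1^{2}}\right) \left(Z + Z\right) = \left(H + \sqrt{H^{2} + 1}\right) 2 Z = \left(H + \sqrt{1 + H^{2}}\right) 2 Z = 2 Z \left(H + \sqrt{1 + H^{2}}\right)$)
$v = -5675$ ($v = 2 - 5677 = -5675$)
$\frac{M{\left(0,3 \right)}}{v} = \frac{2 \cdot 3 \left(0 + \sqrt{1 + 0^{2}}\right)}{-5675} = 2 \cdot 3 \left(0 + \sqrt{1 + 0}\right) \left(- \frac{1}{5675}\right) = 2 \cdot 3 \left(0 + \sqrt{1}\right) \left(- \frac{1}{5675}\right) = 2 \cdot 3 \left(0 + 1\right) \left(- \frac{1}{5675}\right) = 2 \cdot 3 \cdot 1 \left(- \frac{1}{5675}\right) = 6 \left(- \frac{1}{5675}\right) = - \frac{6}{5675}$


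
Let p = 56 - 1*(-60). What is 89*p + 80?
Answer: 10404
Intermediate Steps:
p = 116 (p = 56 + 60 = 116)
89*p + 80 = 89*116 + 80 = 10324 + 80 = 10404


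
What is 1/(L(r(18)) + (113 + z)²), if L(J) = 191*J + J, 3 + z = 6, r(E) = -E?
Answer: 1/10000 ≈ 0.00010000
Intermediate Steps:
z = 3 (z = -3 + 6 = 3)
L(J) = 192*J
1/(L(r(18)) + (113 + z)²) = 1/(192*(-1*18) + (113 + 3)²) = 1/(192*(-18) + 116²) = 1/(-3456 + 13456) = 1/10000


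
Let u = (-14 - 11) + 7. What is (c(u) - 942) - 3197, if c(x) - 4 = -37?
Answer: -4172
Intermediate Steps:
u = -18 (u = -25 + 7 = -18)
c(x) = -33 (c(x) = 4 - 37 = -33)
(c(u) - 942) - 3197 = (-33 - 942) - 3197 = -975 - 3197 = -4172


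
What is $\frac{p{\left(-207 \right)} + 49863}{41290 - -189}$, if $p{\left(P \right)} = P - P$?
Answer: $\frac{49863}{41479} \approx 1.2021$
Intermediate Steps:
$p{\left(P \right)} = 0$
$\frac{p{\left(-207 \right)} + 49863}{41290 - -189} = \frac{0 + 49863}{41290 - -189} = \frac{49863}{41290 + 189} = \frac{49863}{41479}$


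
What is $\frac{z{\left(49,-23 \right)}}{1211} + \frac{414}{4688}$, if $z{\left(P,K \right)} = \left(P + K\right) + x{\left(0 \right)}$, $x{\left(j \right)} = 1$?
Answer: $\frac{313965}{2838584} \approx 0.11061$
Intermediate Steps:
$z{\left(P,K \right)} = 1 + K + P$ ($z{\left(P,K \right)} = \left(P + K\right) + 1 = \left(K + P\right) + 1 = 1 + K + P$)
$\frac{z{\left(49,-23 \right)}}{1211} + \frac{414}{4688} = \frac{1 - 23 + 49}{1211} + \frac{414}{4688} = 27 \cdot \frac{1}{1211} + 414 \cdot \frac{1}{4688} = \frac{27}{1211} + \frac{207}{2344} = \frac{313965}{2838584}$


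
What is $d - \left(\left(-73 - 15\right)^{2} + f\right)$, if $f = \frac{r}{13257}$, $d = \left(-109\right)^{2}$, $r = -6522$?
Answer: $\frac{18283577}{4419} \approx 4137.5$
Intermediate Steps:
$d = 11881$
$f = - \frac{2174}{4419}$ ($f = - \frac{6522}{13257} = \left(-6522\right) \frac{1}{13257} = - \frac{2174}{4419} \approx -0.49197$)
$d - \left(\left(-73 - 15\right)^{2} + f\right) = 11881 - \left(\left(-73 - 15\right)^{2} - \frac{2174}{4419}\right) = 11881 - \left(\left(-88\right)^{2} - \frac{2174}{4419}\right) = 11881 - \left(7744 - \frac{2174}{4419}\right) = 11881 - \frac{34218562}{4419} = \frac{18283577}{4419}$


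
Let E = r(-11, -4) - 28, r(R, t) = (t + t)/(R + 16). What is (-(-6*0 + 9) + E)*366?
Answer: -70638/5 ≈ -14128.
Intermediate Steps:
r(R, t) = 2*t/(16 + R) (r(R, t) = (2*t)/(16 + R) = 2*t/(16 + R))
E = -148/5 (E = 2*(-4)/(16 - 11) - 28 = 2*(-4)/5 - 28 = 2*(-4)*(⅕) - 28 = -8/5 - 28 = -148/5 ≈ -29.600)
(-(-6*0 + 9) + E)*366 = (-(-6*0 + 9) - 148/5)*366 = (-(0 + 9) - 148/5)*366 = (-1*9 - 148/5)*366 = (-9 - 148/5)*366 = -193/5*366 = -70638/5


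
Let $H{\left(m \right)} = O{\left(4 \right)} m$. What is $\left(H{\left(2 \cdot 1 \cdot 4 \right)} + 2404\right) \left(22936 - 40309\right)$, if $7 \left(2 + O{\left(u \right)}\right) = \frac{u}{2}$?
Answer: $- \frac{290685036}{7} \approx -4.1526 \cdot 10^{7}$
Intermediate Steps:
$O{\left(u \right)} = -2 + \frac{u}{14}$ ($O{\left(u \right)} = -2 + \frac{u \frac{1}{2}}{7} = -2 + \frac{\frac{1}{2} u}{7} = -2 + \frac{u}{14}$)
$H{\left(m \right)} = - \frac{12 m}{7}$ ($H{\left(m \right)} = \left(-2 + \frac{1}{14} \cdot 4\right) m = \left(-2 + \frac{2}{7}\right) m = - \frac{12 m}{7}$)
$\left(H{\left(2 \cdot 1 \cdot 4 \right)} + 2404\right) \left(22936 - 40309\right) = \left(- \frac{12 \cdot 2 \cdot 1 \cdot 4}{7} + 2404\right) \left(22936 - 40309\right) = \left(- \frac{12 \cdot 2 \cdot 4}{7} + 2404\right) \left(-17373\right) = \left(\left(- \frac{12}{7}\right) 8 + 2404\right) \left(-17373\right) = \left(- \frac{96}{7} + 2404\right) \left(-17373\right) = \frac{16732}{7} \left(-17373\right) = - \frac{290685036}{7}$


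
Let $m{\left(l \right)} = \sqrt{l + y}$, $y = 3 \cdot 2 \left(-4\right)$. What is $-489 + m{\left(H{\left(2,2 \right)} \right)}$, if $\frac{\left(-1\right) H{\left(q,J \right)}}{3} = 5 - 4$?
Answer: $-489 + 3 i \sqrt{3} \approx -489.0 + 5.1962 i$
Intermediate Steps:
$y = -24$ ($y = 6 \left(-4\right) = -24$)
$H{\left(q,J \right)} = -3$ ($H{\left(q,J \right)} = - 3 \left(5 - 4\right) = \left(-3\right) 1 = -3$)
$m{\left(l \right)} = \sqrt{-24 + l}$ ($m{\left(l \right)} = \sqrt{l - 24} = \sqrt{-24 + l}$)
$-489 + m{\left(H{\left(2,2 \right)} \right)} = -489 + \sqrt{-24 - 3} = -489 + \sqrt{-27} = -489 + 3 i \sqrt{3}$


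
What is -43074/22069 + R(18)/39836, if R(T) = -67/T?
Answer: -30887604175/15824532312 ≈ -1.9519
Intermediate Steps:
-43074/22069 + R(18)/39836 = -43074/22069 - 67/18/39836 = -43074*1/22069 - 67*1/18*(1/39836) = -43074/22069 - 67/18*1/39836 = -43074/22069 - 67/717048 = -30887604175/15824532312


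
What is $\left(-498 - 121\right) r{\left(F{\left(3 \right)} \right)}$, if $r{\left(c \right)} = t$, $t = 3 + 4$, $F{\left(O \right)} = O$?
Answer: $-4333$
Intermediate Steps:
$t = 7$
$r{\left(c \right)} = 7$
$\left(-498 - 121\right) r{\left(F{\left(3 \right)} \right)} = \left(-498 - 121\right) 7 = \left(-619\right) 7 = -4333$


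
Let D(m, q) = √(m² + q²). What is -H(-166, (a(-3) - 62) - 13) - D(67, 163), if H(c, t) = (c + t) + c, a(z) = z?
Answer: 410 - √31058 ≈ 233.77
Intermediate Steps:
H(c, t) = t + 2*c
-H(-166, (a(-3) - 62) - 13) - D(67, 163) = -(((-3 - 62) - 13) + 2*(-166)) - √(67² + 163²) = -((-65 - 13) - 332) - √(4489 + 26569) = -(-78 - 332) - √31058 = -1*(-410) - √31058 = 410 - √31058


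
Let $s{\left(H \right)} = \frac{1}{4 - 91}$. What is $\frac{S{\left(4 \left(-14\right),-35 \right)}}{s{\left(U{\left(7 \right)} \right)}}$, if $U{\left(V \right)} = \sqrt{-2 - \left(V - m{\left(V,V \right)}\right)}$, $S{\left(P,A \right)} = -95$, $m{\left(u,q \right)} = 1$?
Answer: $8265$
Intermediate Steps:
$U{\left(V \right)} = \sqrt{-1 - V}$ ($U{\left(V \right)} = \sqrt{-2 - \left(-1 + V\right)} = \sqrt{-1 - V}$)
$s{\left(H \right)} = - \frac{1}{87}$ ($s{\left(H \right)} = \frac{1}{-87} = - \frac{1}{87}$)
$\frac{S{\left(4 \left(-14\right),-35 \right)}}{s{\left(U{\left(7 \right)} \right)}} = - \frac{95}{- \frac{1}{87}} = \left(-95\right) \left(-87\right) = 8265$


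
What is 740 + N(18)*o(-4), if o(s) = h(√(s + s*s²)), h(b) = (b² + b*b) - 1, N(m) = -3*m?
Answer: 8138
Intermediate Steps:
h(b) = -1 + 2*b² (h(b) = (b² + b²) - 1 = 2*b² - 1 = -1 + 2*b²)
o(s) = -1 + 2*s + 2*s³ (o(s) = -1 + 2*(√(s + s*s²))² = -1 + 2*(√(s + s³))² = -1 + 2*(s + s³) = -1 + (2*s + 2*s³) = -1 + 2*s + 2*s³)
740 + N(18)*o(-4) = 740 + (-3*18)*(-1 + 2*(-4) + 2*(-4)³) = 740 - 54*(-1 - 8 + 2*(-64)) = 740 - 54*(-1 - 8 - 128) = 740 - 54*(-137) = 740 + 7398 = 8138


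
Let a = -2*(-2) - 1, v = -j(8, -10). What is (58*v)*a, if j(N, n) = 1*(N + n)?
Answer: 348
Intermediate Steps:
j(N, n) = N + n
v = 2 (v = -(8 - 10) = -1*(-2) = 2)
a = 3 (a = 4 - 1 = 3)
(58*v)*a = (58*2)*3 = 116*3 = 348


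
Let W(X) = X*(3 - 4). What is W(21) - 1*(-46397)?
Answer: 46376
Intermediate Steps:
W(X) = -X (W(X) = X*(-1) = -X)
W(21) - 1*(-46397) = -1*21 - 1*(-46397) = -21 + 46397 = 46376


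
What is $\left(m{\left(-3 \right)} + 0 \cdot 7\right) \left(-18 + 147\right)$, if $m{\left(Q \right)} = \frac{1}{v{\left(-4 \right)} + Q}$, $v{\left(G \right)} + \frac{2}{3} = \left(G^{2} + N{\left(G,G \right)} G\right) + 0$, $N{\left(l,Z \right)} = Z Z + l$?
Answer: $- \frac{387}{107} \approx -3.6168$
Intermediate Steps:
$N{\left(l,Z \right)} = l + Z^{2}$ ($N{\left(l,Z \right)} = Z^{2} + l = l + Z^{2}$)
$v{\left(G \right)} = - \frac{2}{3} + G^{2} + G \left(G + G^{2}\right)$ ($v{\left(G \right)} = - \frac{2}{3} + \left(\left(G^{2} + \left(G + G^{2}\right) G\right) + 0\right) = - \frac{2}{3} + \left(\left(G^{2} + G \left(G + G^{2}\right)\right) + 0\right) = - \frac{2}{3} + \left(G^{2} + G \left(G + G^{2}\right)\right) = - \frac{2}{3} + G^{2} + G \left(G + G^{2}\right)$)
$m{\left(Q \right)} = \frac{1}{- \frac{98}{3} + Q}$ ($m{\left(Q \right)} = \frac{1}{\left(- \frac{2}{3} + \left(-4\right)^{3} + 2 \left(-4\right)^{2}\right) + Q} = \frac{1}{\left(- \frac{2}{3} - 64 + 2 \cdot 16\right) + Q} = \frac{1}{\left(- \frac{2}{3} - 64 + 32\right) + Q} = \frac{1}{- \frac{98}{3} + Q}$)
$\left(m{\left(-3 \right)} + 0 \cdot 7\right) \left(-18 + 147\right) = \left(\frac{3}{-98 + 3 \left(-3\right)} + 0 \cdot 7\right) \left(-18 + 147\right) = \left(\frac{3}{-98 - 9} + 0\right) 129 = \left(\frac{3}{-107} + 0\right) 129 = \left(3 \left(- \frac{1}{107}\right) + 0\right) 129 = \left(- \frac{3}{107} + 0\right) 129 = \left(- \frac{3}{107}\right) 129 = - \frac{387}{107}$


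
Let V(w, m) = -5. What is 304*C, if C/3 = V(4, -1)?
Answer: -4560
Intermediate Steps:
C = -15 (C = 3*(-5) = -15)
304*C = 304*(-15) = -4560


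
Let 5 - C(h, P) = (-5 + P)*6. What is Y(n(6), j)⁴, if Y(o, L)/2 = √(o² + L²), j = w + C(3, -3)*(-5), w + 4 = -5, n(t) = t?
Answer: 90269000704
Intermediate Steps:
C(h, P) = 35 - 6*P (C(h, P) = 5 - (-5 + P)*6 = 5 - (-30 + 6*P) = 5 + (30 - 6*P) = 35 - 6*P)
w = -9 (w = -4 - 5 = -9)
j = -274 (j = -9 + (35 - 6*(-3))*(-5) = -9 + (35 + 18)*(-5) = -9 + 53*(-5) = -9 - 265 = -274)
Y(o, L) = 2*√(L² + o²) (Y(o, L) = 2*√(o² + L²) = 2*√(L² + o²))
Y(n(6), j)⁴ = (2*√((-274)² + 6²))⁴ = (2*√(75076 + 36))⁴ = (2*√75112)⁴ = (2*(2*√18778))⁴ = (4*√18778)⁴ = 90269000704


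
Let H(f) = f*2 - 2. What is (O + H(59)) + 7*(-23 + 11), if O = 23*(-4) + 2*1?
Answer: -58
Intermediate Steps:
H(f) = -2 + 2*f (H(f) = 2*f - 2 = -2 + 2*f)
O = -90 (O = -92 + 2 = -90)
(O + H(59)) + 7*(-23 + 11) = (-90 + (-2 + 2*59)) + 7*(-23 + 11) = (-90 + (-2 + 118)) + 7*(-12) = (-90 + 116) - 84 = 26 - 84 = -58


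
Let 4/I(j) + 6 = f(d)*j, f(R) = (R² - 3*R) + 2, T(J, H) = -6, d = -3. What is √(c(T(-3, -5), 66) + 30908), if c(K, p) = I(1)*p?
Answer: 2*√378854/7 ≈ 175.86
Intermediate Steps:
f(R) = 2 + R² - 3*R
I(j) = 4/(-6 + 20*j) (I(j) = 4/(-6 + (2 + (-3)² - 3*(-3))*j) = 4/(-6 + (2 + 9 + 9)*j) = 4/(-6 + 20*j))
c(K, p) = 2*p/7 (c(K, p) = (2/(-3 + 10*1))*p = (2/(-3 + 10))*p = (2/7)*p = (2*(⅐))*p = 2*p/7)
√(c(T(-3, -5), 66) + 30908) = √((2/7)*66 + 30908) = √(132/7 + 30908) = √(216488/7) = 2*√378854/7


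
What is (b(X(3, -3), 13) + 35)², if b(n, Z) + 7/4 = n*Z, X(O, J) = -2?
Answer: 841/16 ≈ 52.563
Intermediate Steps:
b(n, Z) = -7/4 + Z*n (b(n, Z) = -7/4 + n*Z = -7/4 + Z*n)
(b(X(3, -3), 13) + 35)² = ((-7/4 + 13*(-2)) + 35)² = ((-7/4 - 26) + 35)² = (-111/4 + 35)² = (29/4)² = 841/16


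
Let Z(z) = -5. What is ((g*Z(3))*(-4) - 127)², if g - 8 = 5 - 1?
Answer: 12769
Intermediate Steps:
g = 12 (g = 8 + (5 - 1) = 8 + 4 = 12)
((g*Z(3))*(-4) - 127)² = ((12*(-5))*(-4) - 127)² = (-60*(-4) - 127)² = (240 - 127)² = 113² = 12769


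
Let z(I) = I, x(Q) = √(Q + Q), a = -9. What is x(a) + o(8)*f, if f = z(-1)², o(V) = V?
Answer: 8 + 3*I*√2 ≈ 8.0 + 4.2426*I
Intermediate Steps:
x(Q) = √2*√Q (x(Q) = √(2*Q) = √2*√Q)
f = 1 (f = (-1)² = 1)
x(a) + o(8)*f = √2*√(-9) + 8*1 = √2*(3*I) + 8 = 3*I*√2 + 8 = 8 + 3*I*√2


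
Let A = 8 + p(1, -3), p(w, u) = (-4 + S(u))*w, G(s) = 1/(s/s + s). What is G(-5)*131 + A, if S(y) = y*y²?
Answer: -223/4 ≈ -55.750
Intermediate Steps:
S(y) = y³
G(s) = 1/(1 + s)
p(w, u) = w*(-4 + u³) (p(w, u) = (-4 + u³)*w = w*(-4 + u³))
A = -23 (A = 8 + 1*(-4 + (-3)³) = 8 + 1*(-4 - 27) = 8 + 1*(-31) = 8 - 31 = -23)
G(-5)*131 + A = 131/(1 - 5) - 23 = 131/(-4) - 23 = -¼*131 - 23 = -131/4 - 23 = -223/4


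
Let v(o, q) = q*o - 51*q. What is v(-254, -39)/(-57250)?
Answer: -2379/11450 ≈ -0.20777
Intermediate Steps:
v(o, q) = -51*q + o*q (v(o, q) = o*q - 51*q = -51*q + o*q)
v(-254, -39)/(-57250) = -39*(-51 - 254)/(-57250) = -39*(-305)*(-1/57250) = 11895*(-1/57250) = -2379/11450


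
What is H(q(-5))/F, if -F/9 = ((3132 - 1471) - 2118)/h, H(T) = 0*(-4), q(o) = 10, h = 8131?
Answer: 0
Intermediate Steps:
H(T) = 0
F = 4113/8131 (F = -9*((3132 - 1471) - 2118)/8131 = -9*(1661 - 2118)/8131 = -(-4113)/8131 = -9*(-457/8131) = 4113/8131 ≈ 0.50584)
H(q(-5))/F = 0/(4113/8131) = 0*(8131/4113) = 0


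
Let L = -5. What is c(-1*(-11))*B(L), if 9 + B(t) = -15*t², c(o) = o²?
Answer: -46464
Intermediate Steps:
B(t) = -9 - 15*t²
c(-1*(-11))*B(L) = (-1*(-11))²*(-9 - 15*(-5)²) = 11²*(-9 - 15*25) = 121*(-9 - 375) = 121*(-384) = -46464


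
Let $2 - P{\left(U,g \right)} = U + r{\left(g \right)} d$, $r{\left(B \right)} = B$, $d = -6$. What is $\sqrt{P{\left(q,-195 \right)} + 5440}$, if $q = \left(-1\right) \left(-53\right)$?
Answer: $\sqrt{4219} \approx 64.954$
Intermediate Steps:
$q = 53$
$P{\left(U,g \right)} = 2 - U + 6 g$ ($P{\left(U,g \right)} = 2 - \left(U + g \left(-6\right)\right) = 2 - \left(U - 6 g\right) = 2 - U + 6 g$)
$\sqrt{P{\left(q,-195 \right)} + 5440} = \sqrt{\left(2 - 53 + 6 \left(-195\right)\right) + 5440} = \sqrt{\left(2 - 53 - 1170\right) + 5440} = \sqrt{-1221 + 5440} = \sqrt{4219}$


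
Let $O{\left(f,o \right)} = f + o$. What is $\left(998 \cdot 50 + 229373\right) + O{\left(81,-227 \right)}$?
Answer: $279127$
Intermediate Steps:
$\left(998 \cdot 50 + 229373\right) + O{\left(81,-227 \right)} = \left(998 \cdot 50 + 229373\right) + \left(81 - 227\right) = \left(49900 + 229373\right) - 146 = 279273 - 146 = 279127$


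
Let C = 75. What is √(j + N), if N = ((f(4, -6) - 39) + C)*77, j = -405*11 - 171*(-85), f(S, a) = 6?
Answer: √13314 ≈ 115.39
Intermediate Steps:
j = 10080 (j = -4455 + 14535 = 10080)
N = 3234 (N = ((6 - 39) + 75)*77 = (-33 + 75)*77 = 42*77 = 3234)
√(j + N) = √(10080 + 3234) = √13314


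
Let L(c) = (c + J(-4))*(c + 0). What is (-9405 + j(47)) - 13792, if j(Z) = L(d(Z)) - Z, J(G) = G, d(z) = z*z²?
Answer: 10778776793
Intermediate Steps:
d(z) = z³
L(c) = c*(-4 + c) (L(c) = (c - 4)*(c + 0) = (-4 + c)*c = c*(-4 + c))
j(Z) = -Z + Z³*(-4 + Z³) (j(Z) = Z³*(-4 + Z³) - Z = -Z + Z³*(-4 + Z³))
(-9405 + j(47)) - 13792 = (-9405 + (47⁶ - 1*47 - 4*47³)) - 13792 = (-9405 + (10779215329 - 47 - 4*103823)) - 13792 = (-9405 + (10779215329 - 47 - 415292)) - 13792 = (-9405 + 10778799990) - 13792 = 10778790585 - 13792 = 10778776793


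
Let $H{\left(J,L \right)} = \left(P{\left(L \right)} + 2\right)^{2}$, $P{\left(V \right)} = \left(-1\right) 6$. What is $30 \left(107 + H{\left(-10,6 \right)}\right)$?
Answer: $3690$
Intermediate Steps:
$P{\left(V \right)} = -6$
$H{\left(J,L \right)} = 16$ ($H{\left(J,L \right)} = \left(-6 + 2\right)^{2} = \left(-4\right)^{2} = 16$)
$30 \left(107 + H{\left(-10,6 \right)}\right) = 30 \left(107 + 16\right) = 30 \cdot 123 = 3690$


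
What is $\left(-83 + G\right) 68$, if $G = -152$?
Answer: $-15980$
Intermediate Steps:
$\left(-83 + G\right) 68 = \left(-83 - 152\right) 68 = \left(-235\right) 68 = -15980$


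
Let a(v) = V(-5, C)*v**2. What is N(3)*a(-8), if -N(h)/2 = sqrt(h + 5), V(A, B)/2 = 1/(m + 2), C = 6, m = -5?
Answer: 512*sqrt(2)/3 ≈ 241.36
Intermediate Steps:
V(A, B) = -2/3 (V(A, B) = 2/(-5 + 2) = 2/(-3) = 2*(-1/3) = -2/3)
a(v) = -2*v**2/3
N(h) = -2*sqrt(5 + h) (N(h) = -2*sqrt(h + 5) = -2*sqrt(5 + h))
N(3)*a(-8) = (-2*sqrt(5 + 3))*(-2/3*(-8)**2) = (-4*sqrt(2))*(-2/3*64) = -4*sqrt(2)*(-128/3) = 512*sqrt(2)/3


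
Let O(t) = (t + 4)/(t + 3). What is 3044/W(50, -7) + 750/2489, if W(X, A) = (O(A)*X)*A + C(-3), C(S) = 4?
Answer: -14765282/1286813 ≈ -11.474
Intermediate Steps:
O(t) = (4 + t)/(3 + t)
W(X, A) = 4 + A*X*(4 + A)/(3 + A) (W(X, A) = (((4 + A)/(3 + A))*X)*A + 4 = (X*(4 + A)/(3 + A))*A + 4 = A*X*(4 + A)/(3 + A) + 4 = 4 + A*X*(4 + A)/(3 + A))
3044/W(50, -7) + 750/2489 = 3044/(((12 + 4*(-7) - 7*50*(4 - 7))/(3 - 7))) + 750/2489 = 3044/(((12 - 28 - 7*50*(-3))/(-4))) + 750*(1/2489) = 3044/((-(12 - 28 + 1050)/4)) + 750/2489 = 3044/((-1/4*1034)) + 750/2489 = 3044/(-517/2) + 750/2489 = 3044*(-2/517) + 750/2489 = -6088/517 + 750/2489 = -14765282/1286813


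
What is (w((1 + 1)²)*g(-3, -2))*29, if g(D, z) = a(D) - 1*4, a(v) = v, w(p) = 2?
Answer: -406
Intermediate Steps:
g(D, z) = -4 + D (g(D, z) = D - 1*4 = D - 4 = -4 + D)
(w((1 + 1)²)*g(-3, -2))*29 = (2*(-4 - 3))*29 = (2*(-7))*29 = -14*29 = -406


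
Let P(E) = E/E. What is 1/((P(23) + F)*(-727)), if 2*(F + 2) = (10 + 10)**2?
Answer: -1/144673 ≈ -6.9121e-6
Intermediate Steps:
P(E) = 1
F = 198 (F = -2 + (10 + 10)**2/2 = -2 + (1/2)*20**2 = -2 + (1/2)*400 = -2 + 200 = 198)
1/((P(23) + F)*(-727)) = 1/((1 + 198)*(-727)) = -1/727/199 = (1/199)*(-1/727) = -1/144673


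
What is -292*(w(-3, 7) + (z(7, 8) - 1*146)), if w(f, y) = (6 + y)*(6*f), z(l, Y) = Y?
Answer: 108624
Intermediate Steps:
w(f, y) = 6*f*(6 + y)
-292*(w(-3, 7) + (z(7, 8) - 1*146)) = -292*(6*(-3)*(6 + 7) + (8 - 1*146)) = -292*(6*(-3)*13 + (8 - 146)) = -292*(-234 - 138) = -292*(-372) = 108624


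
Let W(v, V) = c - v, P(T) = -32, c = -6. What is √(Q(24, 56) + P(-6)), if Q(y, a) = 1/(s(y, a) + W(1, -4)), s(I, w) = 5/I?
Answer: 2*I*√213530/163 ≈ 5.6699*I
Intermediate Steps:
W(v, V) = -6 - v
Q(y, a) = 1/(-7 + 5/y) (Q(y, a) = 1/(5/y + (-6 - 1*1)) = 1/(5/y + (-6 - 1)) = 1/(5/y - 7) = 1/(-7 + 5/y))
√(Q(24, 56) + P(-6)) = √(-1*24/(-5 + 7*24) - 32) = √(-1*24/(-5 + 168) - 32) = √(-1*24/163 - 32) = √(-1*24*1/163 - 32) = √(-24/163 - 32) = √(-5240/163) = 2*I*√213530/163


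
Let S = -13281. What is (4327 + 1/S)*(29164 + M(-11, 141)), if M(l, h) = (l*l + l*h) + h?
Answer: 1601889447250/13281 ≈ 1.2062e+8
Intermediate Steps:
M(l, h) = h + l² + h*l (M(l, h) = (l² + h*l) + h = h + l² + h*l)
(4327 + 1/S)*(29164 + M(-11, 141)) = (4327 + 1/(-13281))*(29164 + (141 + (-11)² + 141*(-11))) = (4327 - 1/13281)*(29164 + (141 + 121 - 1551)) = 57466886*(29164 - 1289)/13281 = (57466886/13281)*27875 = 1601889447250/13281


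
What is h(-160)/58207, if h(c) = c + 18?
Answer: -142/58207 ≈ -0.0024396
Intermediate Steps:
h(c) = 18 + c
h(-160)/58207 = (18 - 160)/58207 = -142*1/58207 = -142/58207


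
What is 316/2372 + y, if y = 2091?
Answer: 1240042/593 ≈ 2091.1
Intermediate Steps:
316/2372 + y = 316/2372 + 2091 = 316*(1/2372) + 2091 = 79/593 + 2091 = 1240042/593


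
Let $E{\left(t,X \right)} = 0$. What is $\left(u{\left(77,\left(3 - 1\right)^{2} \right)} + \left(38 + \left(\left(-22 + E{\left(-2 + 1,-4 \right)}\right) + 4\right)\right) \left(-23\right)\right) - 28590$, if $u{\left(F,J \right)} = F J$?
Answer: $-28742$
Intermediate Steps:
$\left(u{\left(77,\left(3 - 1\right)^{2} \right)} + \left(38 + \left(\left(-22 + E{\left(-2 + 1,-4 \right)}\right) + 4\right)\right) \left(-23\right)\right) - 28590 = \left(77 \left(3 - 1\right)^{2} + \left(38 + \left(\left(-22 + 0\right) + 4\right)\right) \left(-23\right)\right) - 28590 = \left(77 \cdot 2^{2} + \left(38 + \left(-22 + 4\right)\right) \left(-23\right)\right) - 28590 = \left(77 \cdot 4 + \left(38 - 18\right) \left(-23\right)\right) - 28590 = \left(308 + 20 \left(-23\right)\right) - 28590 = \left(308 - 460\right) - 28590 = -152 - 28590 = -28742$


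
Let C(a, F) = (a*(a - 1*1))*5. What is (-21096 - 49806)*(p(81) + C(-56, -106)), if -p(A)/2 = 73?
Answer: -1121244228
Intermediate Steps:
p(A) = -146 (p(A) = -2*73 = -146)
C(a, F) = 5*a*(-1 + a) (C(a, F) = (a*(a - 1))*5 = (a*(-1 + a))*5 = 5*a*(-1 + a))
(-21096 - 49806)*(p(81) + C(-56, -106)) = (-21096 - 49806)*(-146 + 5*(-56)*(-1 - 56)) = -70902*(-146 + 5*(-56)*(-57)) = -70902*(-146 + 15960) = -70902*15814 = -1121244228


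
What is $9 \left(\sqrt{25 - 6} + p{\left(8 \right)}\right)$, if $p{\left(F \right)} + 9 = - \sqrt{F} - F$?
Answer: $-153 - 18 \sqrt{2} + 9 \sqrt{19} \approx -139.23$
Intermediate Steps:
$p{\left(F \right)} = -9 - F - \sqrt{F}$ ($p{\left(F \right)} = -9 - \left(F + \sqrt{F}\right) = -9 - F - \sqrt{F}$)
$9 \left(\sqrt{25 - 6} + p{\left(8 \right)}\right) = 9 \left(\sqrt{25 - 6} - \left(17 + \sqrt{8}\right)\right) = 9 \left(\sqrt{19} - \left(17 + 2 \sqrt{2}\right)\right) = 9 \left(-17 + \sqrt{19} - 2 \sqrt{2}\right) = -153 - 18 \sqrt{2} + 9 \sqrt{19}$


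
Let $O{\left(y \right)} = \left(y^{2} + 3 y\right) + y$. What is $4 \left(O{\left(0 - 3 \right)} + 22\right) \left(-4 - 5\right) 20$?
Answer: $-13680$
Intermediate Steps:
$O{\left(y \right)} = y^{2} + 4 y$
$4 \left(O{\left(0 - 3 \right)} + 22\right) \left(-4 - 5\right) 20 = 4 \left(\left(0 - 3\right) \left(4 + \left(0 - 3\right)\right) + 22\right) \left(-4 - 5\right) 20 = 4 \left(- 3 \left(4 - 3\right) + 22\right) \left(-9\right) 20 = 4 \left(\left(-3\right) 1 + 22\right) \left(-9\right) 20 = 4 \left(-3 + 22\right) \left(-9\right) 20 = 4 \cdot 19 \left(-9\right) 20 = 4 \left(-171\right) 20 = \left(-684\right) 20 = -13680$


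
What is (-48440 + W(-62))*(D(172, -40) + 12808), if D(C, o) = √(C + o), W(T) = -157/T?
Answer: -19231999692/31 - 3003123*√33/31 ≈ -6.2094e+8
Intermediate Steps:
(-48440 + W(-62))*(D(172, -40) + 12808) = (-48440 - 157/(-62))*(√(172 - 40) + 12808) = (-48440 - 157*(-1/62))*(√132 + 12808) = (-48440 + 157/62)*(2*√33 + 12808) = -3003123*(12808 + 2*√33)/62 = -19231999692/31 - 3003123*√33/31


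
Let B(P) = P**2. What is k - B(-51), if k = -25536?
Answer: -28137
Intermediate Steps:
k - B(-51) = -25536 - 1*(-51)**2 = -25536 - 1*2601 = -25536 - 2601 = -28137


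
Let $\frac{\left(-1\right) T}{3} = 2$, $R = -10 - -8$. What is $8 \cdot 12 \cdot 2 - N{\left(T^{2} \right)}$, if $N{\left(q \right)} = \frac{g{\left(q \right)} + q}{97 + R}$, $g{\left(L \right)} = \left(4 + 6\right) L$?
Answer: $\frac{17844}{95} \approx 187.83$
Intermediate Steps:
$g{\left(L \right)} = 10 L$
$R = -2$ ($R = -10 + 8 = -2$)
$T = -6$ ($T = \left(-3\right) 2 = -6$)
$N{\left(q \right)} = \frac{11 q}{95}$ ($N{\left(q \right)} = \frac{10 q + q}{97 - 2} = \frac{11 q}{95}$)
$8 \cdot 12 \cdot 2 - N{\left(T^{2} \right)} = 8 \cdot 12 \cdot 2 - \frac{11 \left(-6\right)^{2}}{95} = 96 \cdot 2 - \frac{11}{95} \cdot 36 = 192 - \frac{396}{95} = \frac{17844}{95}$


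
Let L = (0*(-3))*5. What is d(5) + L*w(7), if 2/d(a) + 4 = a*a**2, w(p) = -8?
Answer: 2/121 ≈ 0.016529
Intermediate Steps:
d(a) = 2/(-4 + a**3) (d(a) = 2/(-4 + a*a**2) = 2/(-4 + a**3))
L = 0 (L = 0*5 = 0)
d(5) + L*w(7) = 2/(-4 + 5**3) + 0*(-8) = 2/(-4 + 125) + 0 = 2/121 + 0 = 2/121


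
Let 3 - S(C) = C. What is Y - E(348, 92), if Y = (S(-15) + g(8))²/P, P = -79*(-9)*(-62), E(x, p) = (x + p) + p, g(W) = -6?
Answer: -1302876/2449 ≈ -532.00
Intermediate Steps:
S(C) = 3 - C
E(x, p) = x + 2*p (E(x, p) = (p + x) + p = x + 2*p)
P = -44082 (P = 711*(-62) = -44082)
Y = -8/2449 (Y = ((3 - 1*(-15)) - 6)²/(-44082) = ((3 + 15) - 6)²*(-1/44082) = (18 - 6)²*(-1/44082) = 12²*(-1/44082) = 144*(-1/44082) = -8/2449 ≈ -0.0032666)
Y - E(348, 92) = -8/2449 - (348 + 2*92) = -8/2449 - (348 + 184) = -8/2449 - 1*532 = -8/2449 - 532 = -1302876/2449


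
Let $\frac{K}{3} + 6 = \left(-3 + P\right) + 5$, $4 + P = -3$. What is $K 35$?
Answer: $-1155$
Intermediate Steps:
$P = -7$ ($P = -4 - 3 = -7$)
$K = -33$ ($K = -18 + 3 \left(\left(-3 - 7\right) + 5\right) = -18 + 3 \left(-10 + 5\right) = -18 + 3 \left(-5\right) = -18 - 15 = -33$)
$K 35 = \left(-33\right) 35 = -1155$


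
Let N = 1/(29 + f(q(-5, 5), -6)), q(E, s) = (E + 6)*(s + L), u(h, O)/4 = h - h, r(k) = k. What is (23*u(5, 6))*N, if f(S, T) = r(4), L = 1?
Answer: 0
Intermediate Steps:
u(h, O) = 0 (u(h, O) = 4*(h - h) = 4*0 = 0)
q(E, s) = (1 + s)*(6 + E) (q(E, s) = (E + 6)*(s + 1) = (6 + E)*(1 + s) = (1 + s)*(6 + E))
f(S, T) = 4
N = 1/33 (N = 1/(29 + 4) = 1/33 ≈ 0.030303)
(23*u(5, 6))*N = (23*0)*(1/33) = 0*(1/33) = 0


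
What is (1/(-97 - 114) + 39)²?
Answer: 67699984/44521 ≈ 1520.6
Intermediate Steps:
(1/(-97 - 114) + 39)² = (1/(-211) + 39)² = (-1/211 + 39)² = (8228/211)² = 67699984/44521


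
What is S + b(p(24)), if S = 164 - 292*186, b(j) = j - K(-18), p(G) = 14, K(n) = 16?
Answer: -54150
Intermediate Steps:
b(j) = -16 + j (b(j) = j - 1*16 = j - 16 = -16 + j)
S = -54148 (S = 164 - 54312 = -54148)
S + b(p(24)) = -54148 + (-16 + 14) = -54148 - 2 = -54150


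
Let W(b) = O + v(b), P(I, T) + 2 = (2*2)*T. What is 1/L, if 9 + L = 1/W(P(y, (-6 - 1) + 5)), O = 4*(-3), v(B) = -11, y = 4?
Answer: -23/208 ≈ -0.11058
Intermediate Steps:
P(I, T) = -2 + 4*T (P(I, T) = -2 + (2*2)*T = -2 + 4*T)
O = -12
W(b) = -23 (W(b) = -12 - 11 = -23)
L = -208/23 (L = -9 + 1/(-23) = -9 - 1/23 = -208/23 ≈ -9.0435)
1/L = 1/(-208/23) = -23/208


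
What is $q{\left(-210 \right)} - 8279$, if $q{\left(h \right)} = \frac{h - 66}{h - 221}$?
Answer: $- \frac{3567973}{431} \approx -8278.4$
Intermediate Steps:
$q{\left(h \right)} = \frac{-66 + h}{-221 + h}$
$q{\left(-210 \right)} - 8279 = \frac{-66 - 210}{-221 - 210} - 8279 = \frac{1}{-431} \left(-276\right) - 8279 = \left(- \frac{1}{431}\right) \left(-276\right) - 8279 = \frac{276}{431} - 8279 = - \frac{3567973}{431}$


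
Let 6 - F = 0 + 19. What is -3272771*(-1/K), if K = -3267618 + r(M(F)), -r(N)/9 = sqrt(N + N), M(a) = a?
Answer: -1782360904913/1779554566005 + 3272771*I*sqrt(26)/1186369710670 ≈ -1.0016 + 1.4066e-5*I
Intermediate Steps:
F = -13 (F = 6 - (0 + 19) = 6 - 1*19 = 6 - 19 = -13)
r(N) = -9*sqrt(2)*sqrt(N) (r(N) = -9*sqrt(N + N) = -9*sqrt(2)*sqrt(N))
K = -3267618 - 9*I*sqrt(26) (K = -3267618 - 9*sqrt(2)*sqrt(-13) = -3267618 - 9*sqrt(2)*I*sqrt(13) = -3267618 - 9*I*sqrt(26) ≈ -3.2676e+6 - 45.891*I)
-3272771*(-1/K) = -3272771*(-1/(-3267618 - 9*I*sqrt(26))) = -3272771/(3267618 + 9*I*sqrt(26))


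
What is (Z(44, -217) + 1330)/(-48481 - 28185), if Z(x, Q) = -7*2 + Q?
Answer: -1099/76666 ≈ -0.014335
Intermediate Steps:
Z(x, Q) = -14 + Q
(Z(44, -217) + 1330)/(-48481 - 28185) = ((-14 - 217) + 1330)/(-48481 - 28185) = (-231 + 1330)/(-76666) = 1099*(-1/76666) = -1099/76666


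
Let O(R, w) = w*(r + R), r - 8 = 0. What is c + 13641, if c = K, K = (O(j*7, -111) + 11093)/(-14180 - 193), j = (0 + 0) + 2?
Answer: 196053442/14373 ≈ 13640.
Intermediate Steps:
j = 2 (j = 0 + 2 = 2)
r = 8 (r = 8 + 0 = 8)
O(R, w) = w*(8 + R)
K = -8651/14373 (K = (-111*(8 + 2*7) + 11093)/(-14180 - 193) = (-111*(8 + 14) + 11093)/(-14373) = (-111*22 + 11093)*(-1/14373) = (-2442 + 11093)*(-1/14373) = 8651*(-1/14373) = -8651/14373 ≈ -0.60189)
c = -8651/14373 ≈ -0.60189
c + 13641 = -8651/14373 + 13641 = 196053442/14373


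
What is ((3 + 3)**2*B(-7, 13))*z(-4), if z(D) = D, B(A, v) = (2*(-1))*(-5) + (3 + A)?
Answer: -864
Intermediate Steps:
B(A, v) = 13 + A (B(A, v) = -2*(-5) + (3 + A) = 10 + (3 + A) = 13 + A)
((3 + 3)**2*B(-7, 13))*z(-4) = ((3 + 3)**2*(13 - 7))*(-4) = (6**2*6)*(-4) = (36*6)*(-4) = 216*(-4) = -864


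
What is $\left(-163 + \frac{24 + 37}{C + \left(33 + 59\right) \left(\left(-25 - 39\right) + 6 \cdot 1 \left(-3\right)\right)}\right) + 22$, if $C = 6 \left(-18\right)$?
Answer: $- \frac{1078993}{7652} \approx -141.01$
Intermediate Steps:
$C = -108$
$\left(-163 + \frac{24 + 37}{C + \left(33 + 59\right) \left(\left(-25 - 39\right) + 6 \cdot 1 \left(-3\right)\right)}\right) + 22 = \left(-163 + \frac{24 + 37}{-108 + \left(33 + 59\right) \left(\left(-25 - 39\right) + 6 \cdot 1 \left(-3\right)\right)}\right) + 22 = \left(-163 + \frac{61}{-108 + 92 \left(-64 + 6 \left(-3\right)\right)}\right) + 22 = \left(-163 + \frac{61}{-108 + 92 \left(-64 - 18\right)}\right) + 22 = \left(-163 + \frac{61}{-108 + 92 \left(-82\right)}\right) + 22 = \left(-163 + \frac{61}{-108 - 7544}\right) + 22 = \left(-163 + \frac{61}{-7652}\right) + 22 = \left(-163 + 61 \left(- \frac{1}{7652}\right)\right) + 22 = \left(-163 - \frac{61}{7652}\right) + 22 = - \frac{1247337}{7652} + 22 = - \frac{1078993}{7652}$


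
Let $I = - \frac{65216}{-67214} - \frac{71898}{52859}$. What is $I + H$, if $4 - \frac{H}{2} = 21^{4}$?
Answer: $- \frac{690951185415816}{1776432413} \approx -3.8895 \cdot 10^{5}$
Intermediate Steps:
$H = -388954$ ($H = 8 - 2 \cdot 21^{4} = 8 - 388962 = -388954$)
$I = - \frac{692649814}{1776432413}$ ($I = \left(-65216\right) \left(- \frac{1}{67214}\right) - \frac{71898}{52859} = \frac{32608}{33607} - \frac{71898}{52859} = - \frac{692649814}{1776432413} \approx -0.38991$)
$I + H = - \frac{692649814}{1776432413} - 388954 = - \frac{690951185415816}{1776432413}$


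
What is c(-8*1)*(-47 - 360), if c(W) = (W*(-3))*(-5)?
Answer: 48840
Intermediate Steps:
c(W) = 15*W (c(W) = -3*W*(-5) = 15*W)
c(-8*1)*(-47 - 360) = (15*(-8*1))*(-47 - 360) = (15*(-8))*(-407) = -120*(-407) = 48840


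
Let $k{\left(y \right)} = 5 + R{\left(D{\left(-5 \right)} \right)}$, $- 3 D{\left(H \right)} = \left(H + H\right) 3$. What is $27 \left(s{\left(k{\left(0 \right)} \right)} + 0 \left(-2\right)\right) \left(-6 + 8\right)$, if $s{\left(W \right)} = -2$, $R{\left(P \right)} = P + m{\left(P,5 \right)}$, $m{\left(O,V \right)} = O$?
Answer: $-108$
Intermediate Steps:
$D{\left(H \right)} = - 2 H$ ($D{\left(H \right)} = - \frac{\left(H + H\right) 3}{3} = - \frac{2 H 3}{3} = - \frac{6 H}{3} = - 2 H$)
$R{\left(P \right)} = 2 P$ ($R{\left(P \right)} = P + P = 2 P$)
$k{\left(y \right)} = 25$ ($k{\left(y \right)} = 5 + 2 \left(\left(-2\right) \left(-5\right)\right) = 5 + 2 \cdot 10 = 5 + 20 = 25$)
$27 \left(s{\left(k{\left(0 \right)} \right)} + 0 \left(-2\right)\right) \left(-6 + 8\right) = 27 \left(-2 + 0 \left(-2\right)\right) \left(-6 + 8\right) = 27 \left(-2 + 0\right) 2 = 27 \left(\left(-2\right) 2\right) = 27 \left(-4\right) = -108$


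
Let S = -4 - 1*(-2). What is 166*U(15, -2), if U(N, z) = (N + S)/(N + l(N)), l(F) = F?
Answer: 1079/15 ≈ 71.933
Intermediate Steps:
S = -2 (S = -4 + 2 = -2)
U(N, z) = (-2 + N)/(2*N) (U(N, z) = (N - 2)/(N + N) = (-2 + N)/((2*N)) = (-2 + N)*(1/(2*N)) = (-2 + N)/(2*N))
166*U(15, -2) = 166*((½)*(-2 + 15)/15) = 166*((½)*(1/15)*13) = 166*(13/30) = 1079/15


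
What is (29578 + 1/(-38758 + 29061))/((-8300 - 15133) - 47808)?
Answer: -95605955/230274659 ≈ -0.41518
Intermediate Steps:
(29578 + 1/(-38758 + 29061))/((-8300 - 15133) - 47808) = (29578 + 1/(-9697))/(-23433 - 47808) = (29578 - 1/9697)/(-71241) = (286817865/9697)*(-1/71241) = -95605955/230274659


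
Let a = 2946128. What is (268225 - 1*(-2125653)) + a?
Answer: 5340006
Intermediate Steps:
(268225 - 1*(-2125653)) + a = (268225 - 1*(-2125653)) + 2946128 = (268225 + 2125653) + 2946128 = 2393878 + 2946128 = 5340006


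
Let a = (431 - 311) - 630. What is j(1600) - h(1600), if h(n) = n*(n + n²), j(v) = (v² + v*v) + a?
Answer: -4093440510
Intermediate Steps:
a = -510 (a = 120 - 630 = -510)
j(v) = -510 + 2*v² (j(v) = (v² + v*v) - 510 = (v² + v²) - 510 = 2*v² - 510 = -510 + 2*v²)
j(1600) - h(1600) = (-510 + 2*1600²) - 1600²*(1 + 1600) = (-510 + 2*2560000) - 2560000*1601 = (-510 + 5120000) - 1*4098560000 = 5119490 - 4098560000 = -4093440510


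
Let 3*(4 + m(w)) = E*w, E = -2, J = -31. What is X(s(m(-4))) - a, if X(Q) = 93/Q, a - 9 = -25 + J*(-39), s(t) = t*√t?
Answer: -1193 + 279*I*√3/8 ≈ -1193.0 + 60.405*I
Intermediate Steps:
m(w) = -4 - 2*w/3 (m(w) = -4 + (-2*w)/3 = -4 - 2*w/3)
s(t) = t^(3/2)
a = 1193 (a = 9 + (-25 - 31*(-39)) = 9 + (-25 + 1209) = 9 + 1184 = 1193)
X(s(m(-4))) - a = 93/((-4 - ⅔*(-4))^(3/2)) - 1*1193 = 93/((-4 + 8/3)^(3/2)) - 1193 = 93/((-4/3)^(3/2)) - 1193 = 93/((-8*I*√3/9)) - 1193 = 93*(3*I*√3/8) - 1193 = 279*I*√3/8 - 1193 = -1193 + 279*I*√3/8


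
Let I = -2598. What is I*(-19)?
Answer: 49362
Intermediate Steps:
I*(-19) = -2598*(-19) = 49362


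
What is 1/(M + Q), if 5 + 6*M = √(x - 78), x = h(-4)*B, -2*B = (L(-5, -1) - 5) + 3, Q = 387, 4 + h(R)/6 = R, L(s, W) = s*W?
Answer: 13902/5368495 - 6*I*√6/5368495 ≈ 0.0025896 - 2.7376e-6*I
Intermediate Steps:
L(s, W) = W*s
h(R) = -24 + 6*R
B = -3/2 (B = -((-1*(-5) - 5) + 3)/2 = -((5 - 5) + 3)/2 = -(0 + 3)/2 = -½*3 = -3/2 ≈ -1.5000)
x = 72 (x = (-24 + 6*(-4))*(-3/2) = (-24 - 24)*(-3/2) = -48*(-3/2) = 72)
M = -⅚ + I*√6/6 (M = -⅚ + √(72 - 78)/6 = -⅚ + √(-6)/6 = -⅚ + (I*√6)/6 = -⅚ + I*√6/6 ≈ -0.83333 + 0.40825*I)
1/(M + Q) = 1/((-⅚ + I*√6/6) + 387) = 1/(2317/6 + I*√6/6)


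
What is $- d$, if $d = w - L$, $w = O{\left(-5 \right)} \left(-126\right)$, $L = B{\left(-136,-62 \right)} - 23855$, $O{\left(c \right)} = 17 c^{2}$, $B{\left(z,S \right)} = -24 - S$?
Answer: $29733$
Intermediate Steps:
$L = -23817$ ($L = \left(-24 - -62\right) - 23855 = \left(-24 + 62\right) - 23855 = 38 - 23855 = -23817$)
$w = -53550$ ($w = 17 \left(-5\right)^{2} \left(-126\right) = 17 \cdot 25 \left(-126\right) = 425 \left(-126\right) = -53550$)
$d = -29733$ ($d = -53550 - -23817 = -53550 + 23817 = -29733$)
$- d = \left(-1\right) \left(-29733\right) = 29733$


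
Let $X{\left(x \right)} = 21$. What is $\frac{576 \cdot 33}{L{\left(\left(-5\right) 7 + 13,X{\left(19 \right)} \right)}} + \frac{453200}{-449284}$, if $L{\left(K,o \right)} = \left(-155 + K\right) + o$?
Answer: $- \frac{16308124}{132743} \approx -122.85$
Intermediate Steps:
$L{\left(K,o \right)} = -155 + K + o$
$\frac{576 \cdot 33}{L{\left(\left(-5\right) 7 + 13,X{\left(19 \right)} \right)}} + \frac{453200}{-449284} = \frac{576 \cdot 33}{-155 + \left(\left(-5\right) 7 + 13\right) + 21} + \frac{453200}{-449284} = \frac{19008}{-155 + \left(-35 + 13\right) + 21} + 453200 \left(- \frac{1}{449284}\right) = \frac{19008}{-155 - 22 + 21} - \frac{10300}{10211} = \frac{19008}{-156} - \frac{10300}{10211} = 19008 \left(- \frac{1}{156}\right) - \frac{10300}{10211} = - \frac{1584}{13} - \frac{10300}{10211} = - \frac{16308124}{132743}$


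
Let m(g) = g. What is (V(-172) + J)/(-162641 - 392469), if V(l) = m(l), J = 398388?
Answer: -199108/277555 ≈ -0.71736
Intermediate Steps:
V(l) = l
(V(-172) + J)/(-162641 - 392469) = (-172 + 398388)/(-162641 - 392469) = 398216/(-555110) = 398216*(-1/555110) = -199108/277555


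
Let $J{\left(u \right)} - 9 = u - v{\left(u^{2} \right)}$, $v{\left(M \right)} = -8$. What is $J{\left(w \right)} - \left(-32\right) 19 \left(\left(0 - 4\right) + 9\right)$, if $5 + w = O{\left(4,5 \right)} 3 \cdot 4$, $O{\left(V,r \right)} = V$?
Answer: $3100$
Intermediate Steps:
$w = 43$ ($w = -5 + 4 \cdot 3 \cdot 4 = -5 + 12 \cdot 4 = -5 + 48 = 43$)
$J{\left(u \right)} = 17 + u$ ($J{\left(u \right)} = 9 + \left(u - -8\right) = 9 + \left(u + 8\right) = 9 + \left(8 + u\right) = 17 + u$)
$J{\left(w \right)} - \left(-32\right) 19 \left(\left(0 - 4\right) + 9\right) = \left(17 + 43\right) - \left(-32\right) 19 \left(\left(0 - 4\right) + 9\right) = 60 - - 608 \left(-4 + 9\right) = 60 - \left(-608\right) 5 = 60 - -3040 = 60 + 3040 = 3100$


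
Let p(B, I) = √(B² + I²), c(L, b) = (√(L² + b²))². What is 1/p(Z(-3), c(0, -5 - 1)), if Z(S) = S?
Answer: √145/435 ≈ 0.027682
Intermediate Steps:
c(L, b) = L² + b²
1/p(Z(-3), c(0, -5 - 1)) = 1/(√((-3)² + (0² + (-5 - 1)²)²)) = 1/(√(9 + (0 + (-6)²)²)) = 1/(√(9 + (0 + 36)²)) = 1/(√(9 + 36²)) = 1/(√(9 + 1296)) = 1/(√1305) = 1/(3*√145) = √145/435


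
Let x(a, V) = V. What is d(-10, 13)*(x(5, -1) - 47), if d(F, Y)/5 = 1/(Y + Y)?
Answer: -120/13 ≈ -9.2308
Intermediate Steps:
d(F, Y) = 5/(2*Y) (d(F, Y) = 5/(Y + Y) = 5/((2*Y)) = 5*(1/(2*Y)) = 5/(2*Y))
d(-10, 13)*(x(5, -1) - 47) = ((5/2)/13)*(-1 - 47) = ((5/2)*(1/13))*(-48) = (5/26)*(-48) = -120/13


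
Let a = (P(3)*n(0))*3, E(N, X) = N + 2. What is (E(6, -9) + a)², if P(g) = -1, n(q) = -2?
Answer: 196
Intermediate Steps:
E(N, X) = 2 + N
a = 6 (a = -1*(-2)*3 = 2*3 = 6)
(E(6, -9) + a)² = ((2 + 6) + 6)² = (8 + 6)² = 14² = 196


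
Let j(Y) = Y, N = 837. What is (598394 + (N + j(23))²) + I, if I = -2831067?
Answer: -1493073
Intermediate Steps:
(598394 + (N + j(23))²) + I = (598394 + (837 + 23)²) - 2831067 = (598394 + 860²) - 2831067 = (598394 + 739600) - 2831067 = 1337994 - 2831067 = -1493073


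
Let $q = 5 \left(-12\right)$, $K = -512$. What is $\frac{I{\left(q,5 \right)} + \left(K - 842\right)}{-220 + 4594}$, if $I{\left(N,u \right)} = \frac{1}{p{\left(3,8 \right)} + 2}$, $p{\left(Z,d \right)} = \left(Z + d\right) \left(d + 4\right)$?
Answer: $- \frac{181435}{586116} \approx -0.30955$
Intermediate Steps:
$q = -60$
$p{\left(Z,d \right)} = \left(4 + d\right) \left(Z + d\right)$ ($p{\left(Z,d \right)} = \left(Z + d\right) \left(4 + d\right) = \left(4 + d\right) \left(Z + d\right)$)
$I{\left(N,u \right)} = \frac{1}{134}$ ($I{\left(N,u \right)} = \frac{1}{\left(8^{2} + 4 \cdot 3 + 4 \cdot 8 + 3 \cdot 8\right) + 2} = \frac{1}{\left(64 + 12 + 32 + 24\right) + 2} = \frac{1}{132 + 2} = \frac{1}{134}$)
$\frac{I{\left(q,5 \right)} + \left(K - 842\right)}{-220 + 4594} = \frac{\frac{1}{134} - 1354}{-220 + 4594} = \frac{\frac{1}{134} - 1354}{4374} = \left(- \frac{181435}{134}\right) \frac{1}{4374} = - \frac{181435}{586116}$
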